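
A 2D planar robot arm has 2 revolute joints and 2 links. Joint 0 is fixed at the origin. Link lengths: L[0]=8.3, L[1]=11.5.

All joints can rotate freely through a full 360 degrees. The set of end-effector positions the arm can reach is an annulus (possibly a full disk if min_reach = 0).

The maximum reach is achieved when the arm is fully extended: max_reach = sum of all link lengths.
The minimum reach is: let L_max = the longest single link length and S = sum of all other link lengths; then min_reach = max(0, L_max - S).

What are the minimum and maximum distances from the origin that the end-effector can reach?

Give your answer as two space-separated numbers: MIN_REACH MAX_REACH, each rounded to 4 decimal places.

Link lengths: [8.3, 11.5]
max_reach = 8.3 + 11.5 = 19.8
L_max = max([8.3, 11.5]) = 11.5
S (sum of others) = 19.8 - 11.5 = 8.3
min_reach = max(0, 11.5 - 8.3) = max(0, 3.2) = 3.2

Answer: 3.2000 19.8000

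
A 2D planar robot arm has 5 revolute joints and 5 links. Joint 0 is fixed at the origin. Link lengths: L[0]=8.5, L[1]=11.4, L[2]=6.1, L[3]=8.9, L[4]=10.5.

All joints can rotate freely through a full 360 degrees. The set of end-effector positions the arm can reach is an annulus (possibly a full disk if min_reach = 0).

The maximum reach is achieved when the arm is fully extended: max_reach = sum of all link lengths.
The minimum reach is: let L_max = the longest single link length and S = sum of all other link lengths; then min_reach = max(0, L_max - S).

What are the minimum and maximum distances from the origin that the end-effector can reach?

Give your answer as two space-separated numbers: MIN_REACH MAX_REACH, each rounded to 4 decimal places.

Answer: 0.0000 45.4000

Derivation:
Link lengths: [8.5, 11.4, 6.1, 8.9, 10.5]
max_reach = 8.5 + 11.4 + 6.1 + 8.9 + 10.5 = 45.4
L_max = max([8.5, 11.4, 6.1, 8.9, 10.5]) = 11.4
S (sum of others) = 45.4 - 11.4 = 34
min_reach = max(0, 11.4 - 34) = max(0, -22.6) = 0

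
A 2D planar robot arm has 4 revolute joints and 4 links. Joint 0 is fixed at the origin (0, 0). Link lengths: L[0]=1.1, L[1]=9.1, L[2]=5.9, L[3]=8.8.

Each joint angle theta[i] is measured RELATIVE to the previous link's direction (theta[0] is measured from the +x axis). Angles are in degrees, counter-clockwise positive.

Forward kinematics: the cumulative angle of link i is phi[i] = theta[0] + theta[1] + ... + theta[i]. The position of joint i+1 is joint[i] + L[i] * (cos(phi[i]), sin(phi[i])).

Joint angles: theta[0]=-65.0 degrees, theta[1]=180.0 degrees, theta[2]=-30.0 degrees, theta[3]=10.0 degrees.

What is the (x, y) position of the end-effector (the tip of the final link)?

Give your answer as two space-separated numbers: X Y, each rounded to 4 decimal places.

Answer: -3.6337 21.8945

Derivation:
joint[0] = (0.0000, 0.0000)  (base)
link 0: phi[0] = -65 = -65 deg
  cos(-65 deg) = 0.4226, sin(-65 deg) = -0.9063
  joint[1] = (0.0000, 0.0000) + 1.1 * (0.4226, -0.9063) = (0.0000 + 0.4649, 0.0000 + -0.9969) = (0.4649, -0.9969)
link 1: phi[1] = -65 + 180 = 115 deg
  cos(115 deg) = -0.4226, sin(115 deg) = 0.9063
  joint[2] = (0.4649, -0.9969) + 9.1 * (-0.4226, 0.9063) = (0.4649 + -3.8458, -0.9969 + 8.2474) = (-3.3809, 7.2505)
link 2: phi[2] = -65 + 180 + -30 = 85 deg
  cos(85 deg) = 0.0872, sin(85 deg) = 0.9962
  joint[3] = (-3.3809, 7.2505) + 5.9 * (0.0872, 0.9962) = (-3.3809 + 0.5142, 7.2505 + 5.8775) = (-2.8667, 13.1280)
link 3: phi[3] = -65 + 180 + -30 + 10 = 95 deg
  cos(95 deg) = -0.0872, sin(95 deg) = 0.9962
  joint[4] = (-2.8667, 13.1280) + 8.8 * (-0.0872, 0.9962) = (-2.8667 + -0.7670, 13.1280 + 8.7665) = (-3.6337, 21.8945)
End effector: (-3.6337, 21.8945)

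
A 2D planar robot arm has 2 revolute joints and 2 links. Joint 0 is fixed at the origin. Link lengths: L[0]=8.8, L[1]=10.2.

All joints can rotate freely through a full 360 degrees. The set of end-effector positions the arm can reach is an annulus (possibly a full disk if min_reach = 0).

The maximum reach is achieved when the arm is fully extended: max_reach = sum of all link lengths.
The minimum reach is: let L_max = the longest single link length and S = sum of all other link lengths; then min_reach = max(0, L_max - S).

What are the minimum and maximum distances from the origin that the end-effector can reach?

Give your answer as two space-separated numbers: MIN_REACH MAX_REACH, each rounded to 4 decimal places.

Answer: 1.4000 19.0000

Derivation:
Link lengths: [8.8, 10.2]
max_reach = 8.8 + 10.2 = 19
L_max = max([8.8, 10.2]) = 10.2
S (sum of others) = 19 - 10.2 = 8.8
min_reach = max(0, 10.2 - 8.8) = max(0, 1.4) = 1.4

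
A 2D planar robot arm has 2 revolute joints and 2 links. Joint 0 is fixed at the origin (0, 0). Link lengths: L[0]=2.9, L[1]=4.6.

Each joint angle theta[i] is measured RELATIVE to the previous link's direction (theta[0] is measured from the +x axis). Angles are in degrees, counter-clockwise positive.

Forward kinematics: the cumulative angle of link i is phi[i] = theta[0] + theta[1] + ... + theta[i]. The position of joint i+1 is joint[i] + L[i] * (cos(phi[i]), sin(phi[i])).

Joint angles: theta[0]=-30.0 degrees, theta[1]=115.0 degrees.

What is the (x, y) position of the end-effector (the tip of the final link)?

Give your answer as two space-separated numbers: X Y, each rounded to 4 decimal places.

Answer: 2.9124 3.1325

Derivation:
joint[0] = (0.0000, 0.0000)  (base)
link 0: phi[0] = -30 = -30 deg
  cos(-30 deg) = 0.8660, sin(-30 deg) = -0.5000
  joint[1] = (0.0000, 0.0000) + 2.9 * (0.8660, -0.5000) = (0.0000 + 2.5115, 0.0000 + -1.4500) = (2.5115, -1.4500)
link 1: phi[1] = -30 + 115 = 85 deg
  cos(85 deg) = 0.0872, sin(85 deg) = 0.9962
  joint[2] = (2.5115, -1.4500) + 4.6 * (0.0872, 0.9962) = (2.5115 + 0.4009, -1.4500 + 4.5825) = (2.9124, 3.1325)
End effector: (2.9124, 3.1325)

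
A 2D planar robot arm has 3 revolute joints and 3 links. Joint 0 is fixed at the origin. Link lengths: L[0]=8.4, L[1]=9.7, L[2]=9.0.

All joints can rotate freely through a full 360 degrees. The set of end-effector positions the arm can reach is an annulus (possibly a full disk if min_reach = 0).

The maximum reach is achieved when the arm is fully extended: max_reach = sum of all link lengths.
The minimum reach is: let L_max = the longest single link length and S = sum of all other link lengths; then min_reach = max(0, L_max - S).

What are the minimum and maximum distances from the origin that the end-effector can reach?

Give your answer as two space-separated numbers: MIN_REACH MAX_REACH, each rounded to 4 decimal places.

Answer: 0.0000 27.1000

Derivation:
Link lengths: [8.4, 9.7, 9.0]
max_reach = 8.4 + 9.7 + 9 = 27.1
L_max = max([8.4, 9.7, 9.0]) = 9.7
S (sum of others) = 27.1 - 9.7 = 17.4
min_reach = max(0, 9.7 - 17.4) = max(0, -7.7) = 0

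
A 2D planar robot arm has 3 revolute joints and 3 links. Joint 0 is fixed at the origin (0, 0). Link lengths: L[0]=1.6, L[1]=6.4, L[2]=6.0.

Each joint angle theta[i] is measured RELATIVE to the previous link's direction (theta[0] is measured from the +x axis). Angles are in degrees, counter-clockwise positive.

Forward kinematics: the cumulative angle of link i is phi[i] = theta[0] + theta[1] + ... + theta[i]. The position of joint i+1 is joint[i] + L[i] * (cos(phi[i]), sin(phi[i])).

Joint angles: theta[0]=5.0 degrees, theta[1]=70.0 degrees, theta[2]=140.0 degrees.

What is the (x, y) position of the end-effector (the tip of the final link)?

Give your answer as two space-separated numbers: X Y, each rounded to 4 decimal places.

Answer: -1.6646 2.8799

Derivation:
joint[0] = (0.0000, 0.0000)  (base)
link 0: phi[0] = 5 = 5 deg
  cos(5 deg) = 0.9962, sin(5 deg) = 0.0872
  joint[1] = (0.0000, 0.0000) + 1.6 * (0.9962, 0.0872) = (0.0000 + 1.5939, 0.0000 + 0.1394) = (1.5939, 0.1394)
link 1: phi[1] = 5 + 70 = 75 deg
  cos(75 deg) = 0.2588, sin(75 deg) = 0.9659
  joint[2] = (1.5939, 0.1394) + 6.4 * (0.2588, 0.9659) = (1.5939 + 1.6564, 0.1394 + 6.1819) = (3.2504, 6.3214)
link 2: phi[2] = 5 + 70 + 140 = 215 deg
  cos(215 deg) = -0.8192, sin(215 deg) = -0.5736
  joint[3] = (3.2504, 6.3214) + 6 * (-0.8192, -0.5736) = (3.2504 + -4.9149, 6.3214 + -3.4415) = (-1.6646, 2.8799)
End effector: (-1.6646, 2.8799)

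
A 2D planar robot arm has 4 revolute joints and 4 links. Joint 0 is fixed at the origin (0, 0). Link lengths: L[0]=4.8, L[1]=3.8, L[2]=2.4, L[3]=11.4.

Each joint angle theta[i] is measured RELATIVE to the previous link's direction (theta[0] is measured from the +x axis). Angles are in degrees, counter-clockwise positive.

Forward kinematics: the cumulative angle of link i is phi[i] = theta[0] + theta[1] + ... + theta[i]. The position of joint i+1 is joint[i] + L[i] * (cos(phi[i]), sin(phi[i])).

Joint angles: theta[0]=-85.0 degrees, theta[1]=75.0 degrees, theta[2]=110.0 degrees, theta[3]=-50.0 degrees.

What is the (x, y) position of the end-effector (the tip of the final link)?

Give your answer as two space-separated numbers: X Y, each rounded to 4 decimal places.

Answer: 11.0716 5.6548

Derivation:
joint[0] = (0.0000, 0.0000)  (base)
link 0: phi[0] = -85 = -85 deg
  cos(-85 deg) = 0.0872, sin(-85 deg) = -0.9962
  joint[1] = (0.0000, 0.0000) + 4.8 * (0.0872, -0.9962) = (0.0000 + 0.4183, 0.0000 + -4.7817) = (0.4183, -4.7817)
link 1: phi[1] = -85 + 75 = -10 deg
  cos(-10 deg) = 0.9848, sin(-10 deg) = -0.1736
  joint[2] = (0.4183, -4.7817) + 3.8 * (0.9848, -0.1736) = (0.4183 + 3.7423, -4.7817 + -0.6599) = (4.1606, -5.4416)
link 2: phi[2] = -85 + 75 + 110 = 100 deg
  cos(100 deg) = -0.1736, sin(100 deg) = 0.9848
  joint[3] = (4.1606, -5.4416) + 2.4 * (-0.1736, 0.9848) = (4.1606 + -0.4168, -5.4416 + 2.3635) = (3.7439, -3.0781)
link 3: phi[3] = -85 + 75 + 110 + -50 = 50 deg
  cos(50 deg) = 0.6428, sin(50 deg) = 0.7660
  joint[4] = (3.7439, -3.0781) + 11.4 * (0.6428, 0.7660) = (3.7439 + 7.3278, -3.0781 + 8.7329) = (11.0716, 5.6548)
End effector: (11.0716, 5.6548)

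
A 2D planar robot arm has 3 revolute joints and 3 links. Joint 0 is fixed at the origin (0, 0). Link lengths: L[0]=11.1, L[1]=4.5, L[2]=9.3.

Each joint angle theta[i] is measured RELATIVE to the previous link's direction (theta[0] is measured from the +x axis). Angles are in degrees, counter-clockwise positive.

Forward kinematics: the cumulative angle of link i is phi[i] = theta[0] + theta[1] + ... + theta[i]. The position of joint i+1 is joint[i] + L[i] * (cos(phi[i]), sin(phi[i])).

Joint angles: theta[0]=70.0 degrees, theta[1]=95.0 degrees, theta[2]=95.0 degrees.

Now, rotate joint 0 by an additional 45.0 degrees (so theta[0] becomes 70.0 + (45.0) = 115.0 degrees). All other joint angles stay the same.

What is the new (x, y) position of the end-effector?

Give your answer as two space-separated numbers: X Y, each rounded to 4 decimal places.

Answer: -3.2539 0.1919

Derivation:
joint[0] = (0.0000, 0.0000)  (base)
link 0: phi[0] = 115 = 115 deg
  cos(115 deg) = -0.4226, sin(115 deg) = 0.9063
  joint[1] = (0.0000, 0.0000) + 11.1 * (-0.4226, 0.9063) = (0.0000 + -4.6911, 0.0000 + 10.0600) = (-4.6911, 10.0600)
link 1: phi[1] = 115 + 95 = 210 deg
  cos(210 deg) = -0.8660, sin(210 deg) = -0.5000
  joint[2] = (-4.6911, 10.0600) + 4.5 * (-0.8660, -0.5000) = (-4.6911 + -3.8971, 10.0600 + -2.2500) = (-8.5882, 7.8100)
link 2: phi[2] = 115 + 95 + 95 = 305 deg
  cos(305 deg) = 0.5736, sin(305 deg) = -0.8192
  joint[3] = (-8.5882, 7.8100) + 9.3 * (0.5736, -0.8192) = (-8.5882 + 5.3343, 7.8100 + -7.6181) = (-3.2539, 0.1919)
End effector: (-3.2539, 0.1919)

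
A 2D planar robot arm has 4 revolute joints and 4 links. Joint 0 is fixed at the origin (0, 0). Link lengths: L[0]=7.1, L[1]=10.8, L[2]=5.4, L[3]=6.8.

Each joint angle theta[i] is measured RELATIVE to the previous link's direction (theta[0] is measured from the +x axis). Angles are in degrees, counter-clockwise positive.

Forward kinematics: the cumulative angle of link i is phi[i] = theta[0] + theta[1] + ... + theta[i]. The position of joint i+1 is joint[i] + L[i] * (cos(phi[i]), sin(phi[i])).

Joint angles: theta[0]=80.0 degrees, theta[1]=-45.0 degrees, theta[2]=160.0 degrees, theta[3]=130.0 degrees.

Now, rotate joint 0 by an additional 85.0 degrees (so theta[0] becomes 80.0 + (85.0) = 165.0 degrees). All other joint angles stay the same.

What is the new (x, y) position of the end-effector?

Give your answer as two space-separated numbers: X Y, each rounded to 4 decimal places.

joint[0] = (0.0000, 0.0000)  (base)
link 0: phi[0] = 165 = 165 deg
  cos(165 deg) = -0.9659, sin(165 deg) = 0.2588
  joint[1] = (0.0000, 0.0000) + 7.1 * (-0.9659, 0.2588) = (0.0000 + -6.8581, 0.0000 + 1.8376) = (-6.8581, 1.8376)
link 1: phi[1] = 165 + -45 = 120 deg
  cos(120 deg) = -0.5000, sin(120 deg) = 0.8660
  joint[2] = (-6.8581, 1.8376) + 10.8 * (-0.5000, 0.8660) = (-6.8581 + -5.4000, 1.8376 + 9.3531) = (-12.2581, 11.1907)
link 2: phi[2] = 165 + -45 + 160 = 280 deg
  cos(280 deg) = 0.1736, sin(280 deg) = -0.9848
  joint[3] = (-12.2581, 11.1907) + 5.4 * (0.1736, -0.9848) = (-12.2581 + 0.9377, 11.1907 + -5.3180) = (-11.3204, 5.8727)
link 3: phi[3] = 165 + -45 + 160 + 130 = 410 deg
  cos(410 deg) = 0.6428, sin(410 deg) = 0.7660
  joint[4] = (-11.3204, 5.8727) + 6.8 * (0.6428, 0.7660) = (-11.3204 + 4.3710, 5.8727 + 5.2091) = (-6.9494, 11.0818)
End effector: (-6.9494, 11.0818)

Answer: -6.9494 11.0818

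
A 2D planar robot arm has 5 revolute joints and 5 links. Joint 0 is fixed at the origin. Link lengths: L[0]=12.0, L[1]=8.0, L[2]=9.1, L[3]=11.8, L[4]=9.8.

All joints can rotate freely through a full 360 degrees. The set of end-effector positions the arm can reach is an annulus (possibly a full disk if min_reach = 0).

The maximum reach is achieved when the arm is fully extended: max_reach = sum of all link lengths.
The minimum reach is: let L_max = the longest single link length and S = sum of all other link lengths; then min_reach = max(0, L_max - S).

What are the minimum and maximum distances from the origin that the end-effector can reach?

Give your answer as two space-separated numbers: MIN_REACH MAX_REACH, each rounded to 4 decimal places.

Answer: 0.0000 50.7000

Derivation:
Link lengths: [12.0, 8.0, 9.1, 11.8, 9.8]
max_reach = 12 + 8 + 9.1 + 11.8 + 9.8 = 50.7
L_max = max([12.0, 8.0, 9.1, 11.8, 9.8]) = 12
S (sum of others) = 50.7 - 12 = 38.7
min_reach = max(0, 12 - 38.7) = max(0, -26.7) = 0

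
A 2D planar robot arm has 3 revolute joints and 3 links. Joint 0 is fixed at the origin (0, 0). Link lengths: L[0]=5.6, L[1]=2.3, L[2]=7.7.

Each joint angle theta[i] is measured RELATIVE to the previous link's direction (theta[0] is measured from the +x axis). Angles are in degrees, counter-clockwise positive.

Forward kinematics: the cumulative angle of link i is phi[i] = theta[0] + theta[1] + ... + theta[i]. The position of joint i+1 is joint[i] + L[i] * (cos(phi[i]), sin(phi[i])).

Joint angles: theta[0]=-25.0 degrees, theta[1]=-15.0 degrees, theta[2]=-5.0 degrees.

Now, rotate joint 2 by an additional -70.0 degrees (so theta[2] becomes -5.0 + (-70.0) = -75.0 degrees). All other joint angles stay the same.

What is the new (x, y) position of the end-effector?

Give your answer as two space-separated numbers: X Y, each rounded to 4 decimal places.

Answer: 3.5831 -10.8236

Derivation:
joint[0] = (0.0000, 0.0000)  (base)
link 0: phi[0] = -25 = -25 deg
  cos(-25 deg) = 0.9063, sin(-25 deg) = -0.4226
  joint[1] = (0.0000, 0.0000) + 5.6 * (0.9063, -0.4226) = (0.0000 + 5.0753, 0.0000 + -2.3667) = (5.0753, -2.3667)
link 1: phi[1] = -25 + -15 = -40 deg
  cos(-40 deg) = 0.7660, sin(-40 deg) = -0.6428
  joint[2] = (5.0753, -2.3667) + 2.3 * (0.7660, -0.6428) = (5.0753 + 1.7619, -2.3667 + -1.4784) = (6.8372, -3.8451)
link 2: phi[2] = -25 + -15 + -75 = -115 deg
  cos(-115 deg) = -0.4226, sin(-115 deg) = -0.9063
  joint[3] = (6.8372, -3.8451) + 7.7 * (-0.4226, -0.9063) = (6.8372 + -3.2542, -3.8451 + -6.9786) = (3.5831, -10.8236)
End effector: (3.5831, -10.8236)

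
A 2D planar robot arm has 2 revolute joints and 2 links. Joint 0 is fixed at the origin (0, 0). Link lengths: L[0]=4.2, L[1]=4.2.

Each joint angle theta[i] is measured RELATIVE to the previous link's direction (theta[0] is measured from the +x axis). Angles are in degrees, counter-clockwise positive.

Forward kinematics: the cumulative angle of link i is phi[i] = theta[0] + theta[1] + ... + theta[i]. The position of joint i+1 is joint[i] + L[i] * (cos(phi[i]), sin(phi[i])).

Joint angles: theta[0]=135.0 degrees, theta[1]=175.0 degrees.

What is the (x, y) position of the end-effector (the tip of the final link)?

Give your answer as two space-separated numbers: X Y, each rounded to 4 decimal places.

Answer: -0.2701 -0.2475

Derivation:
joint[0] = (0.0000, 0.0000)  (base)
link 0: phi[0] = 135 = 135 deg
  cos(135 deg) = -0.7071, sin(135 deg) = 0.7071
  joint[1] = (0.0000, 0.0000) + 4.2 * (-0.7071, 0.7071) = (0.0000 + -2.9698, 0.0000 + 2.9698) = (-2.9698, 2.9698)
link 1: phi[1] = 135 + 175 = 310 deg
  cos(310 deg) = 0.6428, sin(310 deg) = -0.7660
  joint[2] = (-2.9698, 2.9698) + 4.2 * (0.6428, -0.7660) = (-2.9698 + 2.6997, 2.9698 + -3.2174) = (-0.2701, -0.2475)
End effector: (-0.2701, -0.2475)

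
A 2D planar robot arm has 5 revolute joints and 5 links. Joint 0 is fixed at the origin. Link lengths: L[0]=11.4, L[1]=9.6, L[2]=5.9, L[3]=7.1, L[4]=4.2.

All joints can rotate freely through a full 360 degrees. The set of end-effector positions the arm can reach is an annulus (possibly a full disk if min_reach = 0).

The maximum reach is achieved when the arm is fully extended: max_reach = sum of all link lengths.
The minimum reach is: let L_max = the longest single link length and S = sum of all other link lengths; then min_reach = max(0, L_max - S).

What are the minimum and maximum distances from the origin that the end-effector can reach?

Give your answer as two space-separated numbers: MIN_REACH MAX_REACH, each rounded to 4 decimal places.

Answer: 0.0000 38.2000

Derivation:
Link lengths: [11.4, 9.6, 5.9, 7.1, 4.2]
max_reach = 11.4 + 9.6 + 5.9 + 7.1 + 4.2 = 38.2
L_max = max([11.4, 9.6, 5.9, 7.1, 4.2]) = 11.4
S (sum of others) = 38.2 - 11.4 = 26.8
min_reach = max(0, 11.4 - 26.8) = max(0, -15.4) = 0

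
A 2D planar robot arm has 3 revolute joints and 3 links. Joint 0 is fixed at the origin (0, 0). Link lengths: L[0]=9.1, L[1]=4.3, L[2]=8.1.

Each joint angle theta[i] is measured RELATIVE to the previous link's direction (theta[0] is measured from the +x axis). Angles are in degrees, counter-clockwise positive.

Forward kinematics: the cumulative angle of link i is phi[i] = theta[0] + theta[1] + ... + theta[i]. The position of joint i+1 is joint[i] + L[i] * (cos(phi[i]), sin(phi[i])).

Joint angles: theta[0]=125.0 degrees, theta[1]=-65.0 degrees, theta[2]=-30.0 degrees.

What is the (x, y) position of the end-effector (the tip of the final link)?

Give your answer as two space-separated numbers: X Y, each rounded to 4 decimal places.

Answer: 3.9453 15.2282

Derivation:
joint[0] = (0.0000, 0.0000)  (base)
link 0: phi[0] = 125 = 125 deg
  cos(125 deg) = -0.5736, sin(125 deg) = 0.8192
  joint[1] = (0.0000, 0.0000) + 9.1 * (-0.5736, 0.8192) = (0.0000 + -5.2195, 0.0000 + 7.4543) = (-5.2195, 7.4543)
link 1: phi[1] = 125 + -65 = 60 deg
  cos(60 deg) = 0.5000, sin(60 deg) = 0.8660
  joint[2] = (-5.2195, 7.4543) + 4.3 * (0.5000, 0.8660) = (-5.2195 + 2.1500, 7.4543 + 3.7239) = (-3.0695, 11.1782)
link 2: phi[2] = 125 + -65 + -30 = 30 deg
  cos(30 deg) = 0.8660, sin(30 deg) = 0.5000
  joint[3] = (-3.0695, 11.1782) + 8.1 * (0.8660, 0.5000) = (-3.0695 + 7.0148, 11.1782 + 4.0500) = (3.9453, 15.2282)
End effector: (3.9453, 15.2282)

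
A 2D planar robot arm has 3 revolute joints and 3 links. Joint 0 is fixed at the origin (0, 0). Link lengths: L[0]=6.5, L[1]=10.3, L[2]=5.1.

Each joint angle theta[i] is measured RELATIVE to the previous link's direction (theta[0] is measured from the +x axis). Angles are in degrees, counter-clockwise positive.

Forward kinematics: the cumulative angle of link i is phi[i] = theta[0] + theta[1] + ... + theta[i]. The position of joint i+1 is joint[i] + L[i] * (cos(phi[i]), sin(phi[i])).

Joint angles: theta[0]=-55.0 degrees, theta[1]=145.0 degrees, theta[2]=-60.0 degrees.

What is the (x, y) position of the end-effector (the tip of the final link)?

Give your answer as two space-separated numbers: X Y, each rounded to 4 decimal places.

Answer: 8.1450 7.5255

Derivation:
joint[0] = (0.0000, 0.0000)  (base)
link 0: phi[0] = -55 = -55 deg
  cos(-55 deg) = 0.5736, sin(-55 deg) = -0.8192
  joint[1] = (0.0000, 0.0000) + 6.5 * (0.5736, -0.8192) = (0.0000 + 3.7282, 0.0000 + -5.3245) = (3.7282, -5.3245)
link 1: phi[1] = -55 + 145 = 90 deg
  cos(90 deg) = 0.0000, sin(90 deg) = 1.0000
  joint[2] = (3.7282, -5.3245) + 10.3 * (0.0000, 1.0000) = (3.7282 + 0.0000, -5.3245 + 10.3000) = (3.7282, 4.9755)
link 2: phi[2] = -55 + 145 + -60 = 30 deg
  cos(30 deg) = 0.8660, sin(30 deg) = 0.5000
  joint[3] = (3.7282, 4.9755) + 5.1 * (0.8660, 0.5000) = (3.7282 + 4.4167, 4.9755 + 2.5500) = (8.1450, 7.5255)
End effector: (8.1450, 7.5255)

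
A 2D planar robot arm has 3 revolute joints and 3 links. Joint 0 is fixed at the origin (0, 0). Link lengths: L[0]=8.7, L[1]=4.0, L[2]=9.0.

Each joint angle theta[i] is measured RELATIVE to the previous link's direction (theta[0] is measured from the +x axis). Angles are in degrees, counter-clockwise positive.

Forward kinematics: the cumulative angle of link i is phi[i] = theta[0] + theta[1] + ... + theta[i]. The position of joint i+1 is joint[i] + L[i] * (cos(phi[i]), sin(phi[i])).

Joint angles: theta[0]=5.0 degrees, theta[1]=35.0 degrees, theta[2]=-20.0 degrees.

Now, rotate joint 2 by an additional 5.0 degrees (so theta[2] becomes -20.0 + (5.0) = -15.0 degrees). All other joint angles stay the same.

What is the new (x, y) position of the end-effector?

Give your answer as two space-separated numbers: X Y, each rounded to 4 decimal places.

Answer: 19.8878 7.1330

Derivation:
joint[0] = (0.0000, 0.0000)  (base)
link 0: phi[0] = 5 = 5 deg
  cos(5 deg) = 0.9962, sin(5 deg) = 0.0872
  joint[1] = (0.0000, 0.0000) + 8.7 * (0.9962, 0.0872) = (0.0000 + 8.6669, 0.0000 + 0.7583) = (8.6669, 0.7583)
link 1: phi[1] = 5 + 35 = 40 deg
  cos(40 deg) = 0.7660, sin(40 deg) = 0.6428
  joint[2] = (8.6669, 0.7583) + 4 * (0.7660, 0.6428) = (8.6669 + 3.0642, 0.7583 + 2.5712) = (11.7311, 3.3294)
link 2: phi[2] = 5 + 35 + -15 = 25 deg
  cos(25 deg) = 0.9063, sin(25 deg) = 0.4226
  joint[3] = (11.7311, 3.3294) + 9 * (0.9063, 0.4226) = (11.7311 + 8.1568, 3.3294 + 3.8036) = (19.8878, 7.1330)
End effector: (19.8878, 7.1330)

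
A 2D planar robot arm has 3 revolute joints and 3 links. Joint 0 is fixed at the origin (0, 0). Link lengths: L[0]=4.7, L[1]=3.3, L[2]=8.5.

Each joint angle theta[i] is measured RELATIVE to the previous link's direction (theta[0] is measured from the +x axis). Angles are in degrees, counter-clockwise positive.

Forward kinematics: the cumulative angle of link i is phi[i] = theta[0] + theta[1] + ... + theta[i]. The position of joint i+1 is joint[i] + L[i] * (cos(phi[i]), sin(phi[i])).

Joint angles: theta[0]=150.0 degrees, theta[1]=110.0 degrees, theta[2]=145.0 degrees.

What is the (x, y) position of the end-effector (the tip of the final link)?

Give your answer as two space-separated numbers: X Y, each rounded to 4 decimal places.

Answer: 1.3670 5.1105

Derivation:
joint[0] = (0.0000, 0.0000)  (base)
link 0: phi[0] = 150 = 150 deg
  cos(150 deg) = -0.8660, sin(150 deg) = 0.5000
  joint[1] = (0.0000, 0.0000) + 4.7 * (-0.8660, 0.5000) = (0.0000 + -4.0703, 0.0000 + 2.3500) = (-4.0703, 2.3500)
link 1: phi[1] = 150 + 110 = 260 deg
  cos(260 deg) = -0.1736, sin(260 deg) = -0.9848
  joint[2] = (-4.0703, 2.3500) + 3.3 * (-0.1736, -0.9848) = (-4.0703 + -0.5730, 2.3500 + -3.2499) = (-4.6434, -0.8999)
link 2: phi[2] = 150 + 110 + 145 = 405 deg
  cos(405 deg) = 0.7071, sin(405 deg) = 0.7071
  joint[3] = (-4.6434, -0.8999) + 8.5 * (0.7071, 0.7071) = (-4.6434 + 6.0104, -0.8999 + 6.0104) = (1.3670, 5.1105)
End effector: (1.3670, 5.1105)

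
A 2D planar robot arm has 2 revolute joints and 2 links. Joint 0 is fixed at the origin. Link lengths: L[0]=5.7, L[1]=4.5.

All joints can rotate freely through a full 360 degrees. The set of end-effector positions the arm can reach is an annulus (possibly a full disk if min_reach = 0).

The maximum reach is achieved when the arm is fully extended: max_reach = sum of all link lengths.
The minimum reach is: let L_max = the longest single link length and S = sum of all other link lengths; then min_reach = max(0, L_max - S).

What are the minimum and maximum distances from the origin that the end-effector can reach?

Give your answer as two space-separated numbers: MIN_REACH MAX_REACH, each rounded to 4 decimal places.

Link lengths: [5.7, 4.5]
max_reach = 5.7 + 4.5 = 10.2
L_max = max([5.7, 4.5]) = 5.7
S (sum of others) = 10.2 - 5.7 = 4.5
min_reach = max(0, 5.7 - 4.5) = max(0, 1.2) = 1.2

Answer: 1.2000 10.2000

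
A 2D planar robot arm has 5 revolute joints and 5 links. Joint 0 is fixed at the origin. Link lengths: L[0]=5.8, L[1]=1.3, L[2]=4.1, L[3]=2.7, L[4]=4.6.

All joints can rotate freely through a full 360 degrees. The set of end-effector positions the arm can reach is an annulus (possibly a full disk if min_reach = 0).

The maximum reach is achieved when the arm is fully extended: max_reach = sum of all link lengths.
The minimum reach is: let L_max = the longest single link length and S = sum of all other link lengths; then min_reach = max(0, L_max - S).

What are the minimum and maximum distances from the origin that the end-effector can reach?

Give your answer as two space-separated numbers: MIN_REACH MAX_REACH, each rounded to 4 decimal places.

Answer: 0.0000 18.5000

Derivation:
Link lengths: [5.8, 1.3, 4.1, 2.7, 4.6]
max_reach = 5.8 + 1.3 + 4.1 + 2.7 + 4.6 = 18.5
L_max = max([5.8, 1.3, 4.1, 2.7, 4.6]) = 5.8
S (sum of others) = 18.5 - 5.8 = 12.7
min_reach = max(0, 5.8 - 12.7) = max(0, -6.9) = 0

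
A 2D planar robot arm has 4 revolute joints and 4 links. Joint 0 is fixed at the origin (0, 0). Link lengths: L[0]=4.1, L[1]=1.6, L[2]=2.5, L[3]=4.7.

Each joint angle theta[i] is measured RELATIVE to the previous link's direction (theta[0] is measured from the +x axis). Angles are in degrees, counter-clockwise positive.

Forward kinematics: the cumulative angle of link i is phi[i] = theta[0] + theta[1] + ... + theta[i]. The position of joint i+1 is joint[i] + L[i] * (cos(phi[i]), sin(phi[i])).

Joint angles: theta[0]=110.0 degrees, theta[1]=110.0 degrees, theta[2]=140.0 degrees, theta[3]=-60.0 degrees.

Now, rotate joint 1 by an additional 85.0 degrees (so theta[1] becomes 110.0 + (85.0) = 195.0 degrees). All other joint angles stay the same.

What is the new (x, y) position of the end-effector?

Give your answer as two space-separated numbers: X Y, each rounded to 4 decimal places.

Answer: 3.9930 7.0189

Derivation:
joint[0] = (0.0000, 0.0000)  (base)
link 0: phi[0] = 110 = 110 deg
  cos(110 deg) = -0.3420, sin(110 deg) = 0.9397
  joint[1] = (0.0000, 0.0000) + 4.1 * (-0.3420, 0.9397) = (0.0000 + -1.4023, 0.0000 + 3.8527) = (-1.4023, 3.8527)
link 1: phi[1] = 110 + 195 = 305 deg
  cos(305 deg) = 0.5736, sin(305 deg) = -0.8192
  joint[2] = (-1.4023, 3.8527) + 1.6 * (0.5736, -0.8192) = (-1.4023 + 0.9177, 3.8527 + -1.3106) = (-0.4846, 2.5421)
link 2: phi[2] = 110 + 195 + 140 = 445 deg
  cos(445 deg) = 0.0872, sin(445 deg) = 0.9962
  joint[3] = (-0.4846, 2.5421) + 2.5 * (0.0872, 0.9962) = (-0.4846 + 0.2179, 2.5421 + 2.4905) = (-0.2667, 5.0326)
link 3: phi[3] = 110 + 195 + 140 + -60 = 385 deg
  cos(385 deg) = 0.9063, sin(385 deg) = 0.4226
  joint[4] = (-0.2667, 5.0326) + 4.7 * (0.9063, 0.4226) = (-0.2667 + 4.2596, 5.0326 + 1.9863) = (3.9930, 7.0189)
End effector: (3.9930, 7.0189)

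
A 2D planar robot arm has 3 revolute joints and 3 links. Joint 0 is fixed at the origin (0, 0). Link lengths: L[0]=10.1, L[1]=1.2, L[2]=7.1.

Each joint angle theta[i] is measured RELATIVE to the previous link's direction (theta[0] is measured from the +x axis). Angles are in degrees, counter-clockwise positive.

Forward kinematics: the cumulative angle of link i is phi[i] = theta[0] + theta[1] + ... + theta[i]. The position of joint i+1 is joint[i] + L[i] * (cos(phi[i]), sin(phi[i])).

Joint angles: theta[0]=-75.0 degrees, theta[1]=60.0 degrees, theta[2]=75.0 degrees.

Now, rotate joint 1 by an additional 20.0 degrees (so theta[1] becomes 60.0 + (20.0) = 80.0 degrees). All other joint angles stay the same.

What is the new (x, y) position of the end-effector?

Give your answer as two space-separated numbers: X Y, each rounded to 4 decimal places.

Answer: 5.0424 -2.6591

Derivation:
joint[0] = (0.0000, 0.0000)  (base)
link 0: phi[0] = -75 = -75 deg
  cos(-75 deg) = 0.2588, sin(-75 deg) = -0.9659
  joint[1] = (0.0000, 0.0000) + 10.1 * (0.2588, -0.9659) = (0.0000 + 2.6141, 0.0000 + -9.7559) = (2.6141, -9.7559)
link 1: phi[1] = -75 + 80 = 5 deg
  cos(5 deg) = 0.9962, sin(5 deg) = 0.0872
  joint[2] = (2.6141, -9.7559) + 1.2 * (0.9962, 0.0872) = (2.6141 + 1.1954, -9.7559 + 0.1046) = (3.8095, -9.6513)
link 2: phi[2] = -75 + 80 + 75 = 80 deg
  cos(80 deg) = 0.1736, sin(80 deg) = 0.9848
  joint[3] = (3.8095, -9.6513) + 7.1 * (0.1736, 0.9848) = (3.8095 + 1.2329, -9.6513 + 6.9921) = (5.0424, -2.6591)
End effector: (5.0424, -2.6591)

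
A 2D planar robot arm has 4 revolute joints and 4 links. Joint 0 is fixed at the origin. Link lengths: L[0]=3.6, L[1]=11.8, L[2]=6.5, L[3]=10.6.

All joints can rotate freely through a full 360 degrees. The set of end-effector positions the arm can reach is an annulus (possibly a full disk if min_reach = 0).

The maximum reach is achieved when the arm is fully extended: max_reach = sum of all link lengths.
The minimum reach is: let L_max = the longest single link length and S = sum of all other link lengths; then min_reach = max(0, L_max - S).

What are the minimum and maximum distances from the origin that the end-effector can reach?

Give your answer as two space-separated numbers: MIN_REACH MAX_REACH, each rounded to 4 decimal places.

Link lengths: [3.6, 11.8, 6.5, 10.6]
max_reach = 3.6 + 11.8 + 6.5 + 10.6 = 32.5
L_max = max([3.6, 11.8, 6.5, 10.6]) = 11.8
S (sum of others) = 32.5 - 11.8 = 20.7
min_reach = max(0, 11.8 - 20.7) = max(0, -8.9) = 0

Answer: 0.0000 32.5000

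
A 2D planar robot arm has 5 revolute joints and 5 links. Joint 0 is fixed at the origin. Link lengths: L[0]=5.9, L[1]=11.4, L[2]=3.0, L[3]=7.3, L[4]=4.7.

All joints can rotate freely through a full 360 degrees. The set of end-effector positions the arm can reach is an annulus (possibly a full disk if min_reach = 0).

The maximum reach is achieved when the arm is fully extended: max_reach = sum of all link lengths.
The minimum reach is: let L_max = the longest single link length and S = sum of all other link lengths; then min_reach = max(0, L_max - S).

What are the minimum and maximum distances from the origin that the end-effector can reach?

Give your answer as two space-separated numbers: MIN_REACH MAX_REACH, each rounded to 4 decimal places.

Answer: 0.0000 32.3000

Derivation:
Link lengths: [5.9, 11.4, 3.0, 7.3, 4.7]
max_reach = 5.9 + 11.4 + 3 + 7.3 + 4.7 = 32.3
L_max = max([5.9, 11.4, 3.0, 7.3, 4.7]) = 11.4
S (sum of others) = 32.3 - 11.4 = 20.9
min_reach = max(0, 11.4 - 20.9) = max(0, -9.5) = 0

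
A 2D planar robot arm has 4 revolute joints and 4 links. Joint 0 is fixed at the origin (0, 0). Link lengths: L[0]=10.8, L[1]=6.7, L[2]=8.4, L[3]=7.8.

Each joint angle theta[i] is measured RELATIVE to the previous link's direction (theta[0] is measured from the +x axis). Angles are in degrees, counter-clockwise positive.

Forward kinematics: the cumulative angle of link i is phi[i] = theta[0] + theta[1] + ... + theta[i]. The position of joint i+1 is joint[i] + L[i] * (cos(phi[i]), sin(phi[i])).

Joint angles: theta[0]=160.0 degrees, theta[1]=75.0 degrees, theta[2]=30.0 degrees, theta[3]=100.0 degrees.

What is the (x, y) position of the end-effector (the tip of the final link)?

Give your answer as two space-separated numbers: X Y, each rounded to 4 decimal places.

joint[0] = (0.0000, 0.0000)  (base)
link 0: phi[0] = 160 = 160 deg
  cos(160 deg) = -0.9397, sin(160 deg) = 0.3420
  joint[1] = (0.0000, 0.0000) + 10.8 * (-0.9397, 0.3420) = (0.0000 + -10.1487, 0.0000 + 3.6938) = (-10.1487, 3.6938)
link 1: phi[1] = 160 + 75 = 235 deg
  cos(235 deg) = -0.5736, sin(235 deg) = -0.8192
  joint[2] = (-10.1487, 3.6938) + 6.7 * (-0.5736, -0.8192) = (-10.1487 + -3.8430, 3.6938 + -5.4883) = (-13.9916, -1.7945)
link 2: phi[2] = 160 + 75 + 30 = 265 deg
  cos(265 deg) = -0.0872, sin(265 deg) = -0.9962
  joint[3] = (-13.9916, -1.7945) + 8.4 * (-0.0872, -0.9962) = (-13.9916 + -0.7321, -1.7945 + -8.3680) = (-14.7238, -10.1625)
link 3: phi[3] = 160 + 75 + 30 + 100 = 365 deg
  cos(365 deg) = 0.9962, sin(365 deg) = 0.0872
  joint[4] = (-14.7238, -10.1625) + 7.8 * (0.9962, 0.0872) = (-14.7238 + 7.7703, -10.1625 + 0.6798) = (-6.9534, -9.4827)
End effector: (-6.9534, -9.4827)

Answer: -6.9534 -9.4827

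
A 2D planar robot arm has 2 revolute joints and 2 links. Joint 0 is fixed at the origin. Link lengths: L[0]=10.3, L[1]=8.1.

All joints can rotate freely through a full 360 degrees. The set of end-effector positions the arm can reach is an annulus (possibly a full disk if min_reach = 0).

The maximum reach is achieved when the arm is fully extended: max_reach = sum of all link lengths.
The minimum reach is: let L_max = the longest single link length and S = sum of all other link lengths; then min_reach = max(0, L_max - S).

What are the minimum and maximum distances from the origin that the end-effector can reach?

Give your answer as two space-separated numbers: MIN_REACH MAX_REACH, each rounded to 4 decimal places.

Answer: 2.2000 18.4000

Derivation:
Link lengths: [10.3, 8.1]
max_reach = 10.3 + 8.1 = 18.4
L_max = max([10.3, 8.1]) = 10.3
S (sum of others) = 18.4 - 10.3 = 8.1
min_reach = max(0, 10.3 - 8.1) = max(0, 2.2) = 2.2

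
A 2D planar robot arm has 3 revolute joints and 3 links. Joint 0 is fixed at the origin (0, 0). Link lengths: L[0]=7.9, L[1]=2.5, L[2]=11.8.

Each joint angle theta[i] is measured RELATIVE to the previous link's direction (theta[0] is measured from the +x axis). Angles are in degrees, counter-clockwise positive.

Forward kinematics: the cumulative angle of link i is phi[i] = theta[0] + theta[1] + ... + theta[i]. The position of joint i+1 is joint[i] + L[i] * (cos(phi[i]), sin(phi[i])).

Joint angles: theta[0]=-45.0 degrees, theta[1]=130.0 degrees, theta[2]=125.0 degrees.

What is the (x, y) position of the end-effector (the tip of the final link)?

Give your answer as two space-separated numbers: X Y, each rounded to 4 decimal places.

joint[0] = (0.0000, 0.0000)  (base)
link 0: phi[0] = -45 = -45 deg
  cos(-45 deg) = 0.7071, sin(-45 deg) = -0.7071
  joint[1] = (0.0000, 0.0000) + 7.9 * (0.7071, -0.7071) = (0.0000 + 5.5861, 0.0000 + -5.5861) = (5.5861, -5.5861)
link 1: phi[1] = -45 + 130 = 85 deg
  cos(85 deg) = 0.0872, sin(85 deg) = 0.9962
  joint[2] = (5.5861, -5.5861) + 2.5 * (0.0872, 0.9962) = (5.5861 + 0.2179, -5.5861 + 2.4905) = (5.8040, -3.0957)
link 2: phi[2] = -45 + 130 + 125 = 210 deg
  cos(210 deg) = -0.8660, sin(210 deg) = -0.5000
  joint[3] = (5.8040, -3.0957) + 11.8 * (-0.8660, -0.5000) = (5.8040 + -10.2191, -3.0957 + -5.9000) = (-4.4151, -8.9957)
End effector: (-4.4151, -8.9957)

Answer: -4.4151 -8.9957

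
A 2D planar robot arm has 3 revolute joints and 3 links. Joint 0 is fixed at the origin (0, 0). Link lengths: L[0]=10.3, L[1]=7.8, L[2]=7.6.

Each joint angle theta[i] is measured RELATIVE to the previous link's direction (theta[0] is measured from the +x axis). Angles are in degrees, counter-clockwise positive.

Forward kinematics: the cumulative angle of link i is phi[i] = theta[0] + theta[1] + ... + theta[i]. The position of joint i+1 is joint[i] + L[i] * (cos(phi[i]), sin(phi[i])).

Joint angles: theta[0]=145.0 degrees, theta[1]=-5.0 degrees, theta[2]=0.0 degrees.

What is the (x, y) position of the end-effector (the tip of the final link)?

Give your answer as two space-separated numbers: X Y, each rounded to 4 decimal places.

joint[0] = (0.0000, 0.0000)  (base)
link 0: phi[0] = 145 = 145 deg
  cos(145 deg) = -0.8192, sin(145 deg) = 0.5736
  joint[1] = (0.0000, 0.0000) + 10.3 * (-0.8192, 0.5736) = (0.0000 + -8.4373, 0.0000 + 5.9078) = (-8.4373, 5.9078)
link 1: phi[1] = 145 + -5 = 140 deg
  cos(140 deg) = -0.7660, sin(140 deg) = 0.6428
  joint[2] = (-8.4373, 5.9078) + 7.8 * (-0.7660, 0.6428) = (-8.4373 + -5.9751, 5.9078 + 5.0137) = (-14.4124, 10.9216)
link 2: phi[2] = 145 + -5 + 0 = 140 deg
  cos(140 deg) = -0.7660, sin(140 deg) = 0.6428
  joint[3] = (-14.4124, 10.9216) + 7.6 * (-0.7660, 0.6428) = (-14.4124 + -5.8219, 10.9216 + 4.8852) = (-20.2344, 15.8068)
End effector: (-20.2344, 15.8068)

Answer: -20.2344 15.8068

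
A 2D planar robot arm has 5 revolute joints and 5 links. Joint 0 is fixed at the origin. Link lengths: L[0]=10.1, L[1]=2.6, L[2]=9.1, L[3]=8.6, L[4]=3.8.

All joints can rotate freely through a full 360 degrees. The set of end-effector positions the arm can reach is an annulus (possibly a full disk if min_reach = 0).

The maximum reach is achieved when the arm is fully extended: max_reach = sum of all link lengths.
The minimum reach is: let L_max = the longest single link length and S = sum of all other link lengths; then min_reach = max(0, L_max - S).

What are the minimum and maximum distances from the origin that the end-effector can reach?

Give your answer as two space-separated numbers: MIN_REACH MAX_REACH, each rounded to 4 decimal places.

Link lengths: [10.1, 2.6, 9.1, 8.6, 3.8]
max_reach = 10.1 + 2.6 + 9.1 + 8.6 + 3.8 = 34.2
L_max = max([10.1, 2.6, 9.1, 8.6, 3.8]) = 10.1
S (sum of others) = 34.2 - 10.1 = 24.1
min_reach = max(0, 10.1 - 24.1) = max(0, -14) = 0

Answer: 0.0000 34.2000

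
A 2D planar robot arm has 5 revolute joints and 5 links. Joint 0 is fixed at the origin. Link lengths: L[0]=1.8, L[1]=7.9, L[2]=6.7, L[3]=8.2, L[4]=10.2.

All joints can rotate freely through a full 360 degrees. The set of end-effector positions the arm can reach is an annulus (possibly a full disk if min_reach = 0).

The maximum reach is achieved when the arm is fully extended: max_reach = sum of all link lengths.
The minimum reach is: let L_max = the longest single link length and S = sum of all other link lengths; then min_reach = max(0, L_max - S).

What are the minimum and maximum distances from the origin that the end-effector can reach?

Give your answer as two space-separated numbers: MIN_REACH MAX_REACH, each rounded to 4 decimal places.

Answer: 0.0000 34.8000

Derivation:
Link lengths: [1.8, 7.9, 6.7, 8.2, 10.2]
max_reach = 1.8 + 7.9 + 6.7 + 8.2 + 10.2 = 34.8
L_max = max([1.8, 7.9, 6.7, 8.2, 10.2]) = 10.2
S (sum of others) = 34.8 - 10.2 = 24.6
min_reach = max(0, 10.2 - 24.6) = max(0, -14.4) = 0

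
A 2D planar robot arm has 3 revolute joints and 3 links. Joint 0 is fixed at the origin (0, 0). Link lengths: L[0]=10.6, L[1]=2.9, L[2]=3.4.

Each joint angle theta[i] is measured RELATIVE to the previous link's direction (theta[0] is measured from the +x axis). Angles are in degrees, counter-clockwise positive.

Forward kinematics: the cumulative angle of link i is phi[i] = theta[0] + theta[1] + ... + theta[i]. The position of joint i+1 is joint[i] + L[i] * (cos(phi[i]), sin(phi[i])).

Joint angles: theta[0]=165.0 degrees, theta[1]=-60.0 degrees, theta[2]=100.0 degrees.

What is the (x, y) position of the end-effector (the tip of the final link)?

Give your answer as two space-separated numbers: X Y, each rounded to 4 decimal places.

Answer: -14.0708 4.1078

Derivation:
joint[0] = (0.0000, 0.0000)  (base)
link 0: phi[0] = 165 = 165 deg
  cos(165 deg) = -0.9659, sin(165 deg) = 0.2588
  joint[1] = (0.0000, 0.0000) + 10.6 * (-0.9659, 0.2588) = (0.0000 + -10.2388, 0.0000 + 2.7435) = (-10.2388, 2.7435)
link 1: phi[1] = 165 + -60 = 105 deg
  cos(105 deg) = -0.2588, sin(105 deg) = 0.9659
  joint[2] = (-10.2388, 2.7435) + 2.9 * (-0.2588, 0.9659) = (-10.2388 + -0.7506, 2.7435 + 2.8012) = (-10.9894, 5.5447)
link 2: phi[2] = 165 + -60 + 100 = 205 deg
  cos(205 deg) = -0.9063, sin(205 deg) = -0.4226
  joint[3] = (-10.9894, 5.5447) + 3.4 * (-0.9063, -0.4226) = (-10.9894 + -3.0814, 5.5447 + -1.4369) = (-14.0708, 4.1078)
End effector: (-14.0708, 4.1078)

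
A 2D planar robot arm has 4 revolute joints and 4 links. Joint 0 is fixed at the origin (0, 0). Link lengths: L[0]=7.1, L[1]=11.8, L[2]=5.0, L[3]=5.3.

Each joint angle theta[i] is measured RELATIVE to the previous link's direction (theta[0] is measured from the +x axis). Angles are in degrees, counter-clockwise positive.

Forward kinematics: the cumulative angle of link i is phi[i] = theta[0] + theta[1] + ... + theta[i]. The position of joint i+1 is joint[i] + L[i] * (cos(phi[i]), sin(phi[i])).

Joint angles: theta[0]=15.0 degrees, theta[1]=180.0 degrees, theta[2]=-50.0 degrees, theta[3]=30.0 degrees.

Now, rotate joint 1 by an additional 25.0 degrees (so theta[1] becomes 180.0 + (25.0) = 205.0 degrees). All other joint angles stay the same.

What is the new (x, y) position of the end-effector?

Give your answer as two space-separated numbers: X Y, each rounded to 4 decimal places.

joint[0] = (0.0000, 0.0000)  (base)
link 0: phi[0] = 15 = 15 deg
  cos(15 deg) = 0.9659, sin(15 deg) = 0.2588
  joint[1] = (0.0000, 0.0000) + 7.1 * (0.9659, 0.2588) = (0.0000 + 6.8581, 0.0000 + 1.8376) = (6.8581, 1.8376)
link 1: phi[1] = 15 + 205 = 220 deg
  cos(220 deg) = -0.7660, sin(220 deg) = -0.6428
  joint[2] = (6.8581, 1.8376) + 11.8 * (-0.7660, -0.6428) = (6.8581 + -9.0393, 1.8376 + -7.5849) = (-2.1813, -5.7473)
link 2: phi[2] = 15 + 205 + -50 = 170 deg
  cos(170 deg) = -0.9848, sin(170 deg) = 0.1736
  joint[3] = (-2.1813, -5.7473) + 5 * (-0.9848, 0.1736) = (-2.1813 + -4.9240, -5.7473 + 0.8682) = (-7.1053, -4.8790)
link 3: phi[3] = 15 + 205 + -50 + 30 = 200 deg
  cos(200 deg) = -0.9397, sin(200 deg) = -0.3420
  joint[4] = (-7.1053, -4.8790) + 5.3 * (-0.9397, -0.3420) = (-7.1053 + -4.9804, -4.8790 + -1.8127) = (-12.0857, -6.6917)
End effector: (-12.0857, -6.6917)

Answer: -12.0857 -6.6917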